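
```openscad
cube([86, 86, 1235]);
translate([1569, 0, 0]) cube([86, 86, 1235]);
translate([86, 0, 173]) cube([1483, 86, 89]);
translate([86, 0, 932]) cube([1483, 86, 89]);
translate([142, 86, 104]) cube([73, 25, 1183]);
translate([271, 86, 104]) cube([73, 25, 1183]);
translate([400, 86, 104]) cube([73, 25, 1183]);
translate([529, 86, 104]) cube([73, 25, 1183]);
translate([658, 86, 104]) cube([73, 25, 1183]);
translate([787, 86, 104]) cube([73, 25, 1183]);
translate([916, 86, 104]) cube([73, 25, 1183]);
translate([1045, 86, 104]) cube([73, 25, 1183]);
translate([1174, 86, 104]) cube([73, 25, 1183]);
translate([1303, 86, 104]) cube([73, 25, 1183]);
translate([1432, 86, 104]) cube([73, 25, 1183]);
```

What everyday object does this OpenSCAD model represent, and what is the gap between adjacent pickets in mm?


A fence section. The picket gap is 56 mm.

Two posts, two rails, 11 pickets — a fence section. Span 1483 mm holds 11 pickets of 73 mm with 12 equal gaps: ⌊(1483 − 11·73) / 12⌋ = 56 mm.


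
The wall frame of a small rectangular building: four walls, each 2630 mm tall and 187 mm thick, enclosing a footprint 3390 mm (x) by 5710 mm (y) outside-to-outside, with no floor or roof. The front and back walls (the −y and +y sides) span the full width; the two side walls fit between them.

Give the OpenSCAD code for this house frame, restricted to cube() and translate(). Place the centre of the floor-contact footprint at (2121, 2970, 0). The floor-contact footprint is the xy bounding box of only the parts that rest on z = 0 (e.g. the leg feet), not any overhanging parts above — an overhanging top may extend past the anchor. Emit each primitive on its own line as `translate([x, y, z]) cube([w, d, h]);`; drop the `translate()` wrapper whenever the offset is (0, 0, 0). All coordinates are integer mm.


translate([426, 115, 0]) cube([3390, 187, 2630]);
translate([426, 5638, 0]) cube([3390, 187, 2630]);
translate([426, 302, 0]) cube([187, 5336, 2630]);
translate([3629, 302, 0]) cube([187, 5336, 2630]);


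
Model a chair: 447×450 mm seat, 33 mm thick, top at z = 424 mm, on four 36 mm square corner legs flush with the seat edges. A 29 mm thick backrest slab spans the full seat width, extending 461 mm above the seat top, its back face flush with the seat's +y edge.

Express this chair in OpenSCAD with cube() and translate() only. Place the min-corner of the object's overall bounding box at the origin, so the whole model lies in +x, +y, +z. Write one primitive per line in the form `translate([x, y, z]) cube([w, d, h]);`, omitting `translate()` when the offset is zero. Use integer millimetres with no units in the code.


// leg_h = 424 - 33 = 391
translate([0, 0, 391]) cube([447, 450, 33]);
cube([36, 36, 391]);
translate([411, 0, 0]) cube([36, 36, 391]);
translate([0, 414, 0]) cube([36, 36, 391]);
translate([411, 414, 0]) cube([36, 36, 391]);
translate([0, 421, 424]) cube([447, 29, 461]);


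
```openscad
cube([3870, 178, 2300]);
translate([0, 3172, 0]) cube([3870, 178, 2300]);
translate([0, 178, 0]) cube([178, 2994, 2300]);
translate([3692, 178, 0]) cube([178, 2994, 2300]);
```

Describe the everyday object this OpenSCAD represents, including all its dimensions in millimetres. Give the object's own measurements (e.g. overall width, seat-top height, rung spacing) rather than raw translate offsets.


The wall frame of a small rectangular building: four walls, each 2300 mm tall and 178 mm thick, enclosing a footprint 3870 mm (x) by 3350 mm (y) outside-to-outside, with no floor or roof. The front and back walls (the −y and +y sides) span the full width; the two side walls fit between them.


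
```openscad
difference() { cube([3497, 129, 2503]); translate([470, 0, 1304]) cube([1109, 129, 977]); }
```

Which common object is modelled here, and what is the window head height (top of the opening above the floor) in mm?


A wall with a window opening. The window head height is 2281 mm.

A wall with a rectangular opening subtracted — a window. Sill at z = 1304, opening 977 mm tall, so the head is at 1304 + 977 = 2281 mm.


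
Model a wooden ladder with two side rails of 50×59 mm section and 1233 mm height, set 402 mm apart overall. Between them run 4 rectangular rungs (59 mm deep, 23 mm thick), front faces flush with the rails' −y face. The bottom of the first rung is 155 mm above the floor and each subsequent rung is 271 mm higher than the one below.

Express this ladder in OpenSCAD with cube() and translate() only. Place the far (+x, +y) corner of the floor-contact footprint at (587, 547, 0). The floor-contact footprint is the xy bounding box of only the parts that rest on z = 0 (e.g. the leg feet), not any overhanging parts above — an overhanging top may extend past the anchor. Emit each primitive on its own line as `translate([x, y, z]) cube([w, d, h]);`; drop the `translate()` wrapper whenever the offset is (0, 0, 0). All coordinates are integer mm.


// rung span = 402 - 2*50 = 302
// rung[k] z = 155 + k*271
translate([185, 488, 0]) cube([50, 59, 1233]);
translate([537, 488, 0]) cube([50, 59, 1233]);
translate([235, 488, 155]) cube([302, 59, 23]);
translate([235, 488, 426]) cube([302, 59, 23]);
translate([235, 488, 697]) cube([302, 59, 23]);
translate([235, 488, 968]) cube([302, 59, 23]);


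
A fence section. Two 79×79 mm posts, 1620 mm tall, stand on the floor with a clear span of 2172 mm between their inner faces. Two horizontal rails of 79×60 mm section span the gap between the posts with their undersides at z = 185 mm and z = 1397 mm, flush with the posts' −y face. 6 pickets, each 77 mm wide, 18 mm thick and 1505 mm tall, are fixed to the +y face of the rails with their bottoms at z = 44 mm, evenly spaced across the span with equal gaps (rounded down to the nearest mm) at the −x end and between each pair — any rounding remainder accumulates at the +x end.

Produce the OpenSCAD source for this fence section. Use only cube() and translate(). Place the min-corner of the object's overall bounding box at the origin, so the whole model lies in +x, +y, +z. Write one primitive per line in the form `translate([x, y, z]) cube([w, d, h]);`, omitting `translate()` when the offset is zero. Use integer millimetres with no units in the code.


cube([79, 79, 1620]);
translate([2251, 0, 0]) cube([79, 79, 1620]);
translate([79, 0, 185]) cube([2172, 79, 60]);
translate([79, 0, 1397]) cube([2172, 79, 60]);
translate([323, 79, 44]) cube([77, 18, 1505]);
translate([644, 79, 44]) cube([77, 18, 1505]);
translate([965, 79, 44]) cube([77, 18, 1505]);
translate([1286, 79, 44]) cube([77, 18, 1505]);
translate([1607, 79, 44]) cube([77, 18, 1505]);
translate([1928, 79, 44]) cube([77, 18, 1505]);


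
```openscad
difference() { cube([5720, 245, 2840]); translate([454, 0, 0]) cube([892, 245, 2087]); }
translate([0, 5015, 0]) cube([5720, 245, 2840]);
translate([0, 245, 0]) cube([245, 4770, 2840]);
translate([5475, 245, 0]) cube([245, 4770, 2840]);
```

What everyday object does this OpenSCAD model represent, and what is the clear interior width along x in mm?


A single room. The interior width is 5230 mm.

Four walls enclosing a rectangle with a door in the front wall — a room. Outside width 5720 minus two 245 mm walls gives 5230 mm.


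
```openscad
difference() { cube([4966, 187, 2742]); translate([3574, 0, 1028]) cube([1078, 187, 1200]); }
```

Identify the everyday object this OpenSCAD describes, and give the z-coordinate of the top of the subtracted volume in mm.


A wall with a window opening. The window head height is 2228 mm.

A wall with a rectangular opening subtracted — a window. Sill at z = 1028, opening 1200 mm tall, so the head is at 1028 + 1200 = 2228 mm.


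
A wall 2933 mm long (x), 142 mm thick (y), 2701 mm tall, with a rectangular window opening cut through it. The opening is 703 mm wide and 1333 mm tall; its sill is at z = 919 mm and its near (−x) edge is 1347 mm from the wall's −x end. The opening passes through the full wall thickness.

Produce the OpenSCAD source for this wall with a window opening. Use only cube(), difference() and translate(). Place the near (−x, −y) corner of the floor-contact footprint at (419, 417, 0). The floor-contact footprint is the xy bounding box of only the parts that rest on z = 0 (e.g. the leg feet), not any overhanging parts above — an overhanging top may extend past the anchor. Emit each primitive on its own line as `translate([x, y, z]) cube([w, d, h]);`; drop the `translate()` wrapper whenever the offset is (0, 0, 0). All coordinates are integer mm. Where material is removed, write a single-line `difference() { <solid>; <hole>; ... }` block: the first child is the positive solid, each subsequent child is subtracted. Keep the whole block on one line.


difference() { translate([419, 417, 0]) cube([2933, 142, 2701]); translate([1766, 417, 919]) cube([703, 142, 1333]); }


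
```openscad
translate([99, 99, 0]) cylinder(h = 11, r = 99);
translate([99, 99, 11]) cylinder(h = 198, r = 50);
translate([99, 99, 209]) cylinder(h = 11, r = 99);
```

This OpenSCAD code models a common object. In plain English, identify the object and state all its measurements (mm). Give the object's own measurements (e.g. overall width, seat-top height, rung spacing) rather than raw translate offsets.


A spool: two coaxial disc flanges of radius 99 mm and thickness 11 mm, joined by a core cylinder of radius 50 mm and height 198 mm. The lower flange rests on z = 0 and the three cylinders share a vertical axis.


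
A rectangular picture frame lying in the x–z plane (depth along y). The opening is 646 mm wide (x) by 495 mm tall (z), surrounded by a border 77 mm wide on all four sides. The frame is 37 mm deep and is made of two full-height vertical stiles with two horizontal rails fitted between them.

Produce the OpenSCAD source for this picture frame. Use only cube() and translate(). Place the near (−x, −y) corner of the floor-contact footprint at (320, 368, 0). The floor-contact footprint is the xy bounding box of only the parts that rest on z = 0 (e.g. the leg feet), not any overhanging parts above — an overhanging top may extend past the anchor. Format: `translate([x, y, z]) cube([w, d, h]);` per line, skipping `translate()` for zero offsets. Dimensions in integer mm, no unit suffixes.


translate([320, 368, 0]) cube([77, 37, 649]);
translate([1043, 368, 0]) cube([77, 37, 649]);
translate([397, 368, 0]) cube([646, 37, 77]);
translate([397, 368, 572]) cube([646, 37, 77]);


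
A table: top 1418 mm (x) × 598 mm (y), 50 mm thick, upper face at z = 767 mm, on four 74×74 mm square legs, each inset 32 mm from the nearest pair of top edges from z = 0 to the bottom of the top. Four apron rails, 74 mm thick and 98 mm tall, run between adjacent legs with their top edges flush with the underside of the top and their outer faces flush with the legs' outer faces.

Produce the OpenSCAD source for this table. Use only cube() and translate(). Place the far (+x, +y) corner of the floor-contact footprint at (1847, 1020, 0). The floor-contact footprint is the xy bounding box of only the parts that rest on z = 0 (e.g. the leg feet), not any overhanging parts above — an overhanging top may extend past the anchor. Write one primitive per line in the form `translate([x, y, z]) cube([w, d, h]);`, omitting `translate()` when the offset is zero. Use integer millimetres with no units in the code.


translate([461, 454, 717]) cube([1418, 598, 50]);
translate([493, 486, 0]) cube([74, 74, 717]);
translate([1773, 486, 0]) cube([74, 74, 717]);
translate([493, 946, 0]) cube([74, 74, 717]);
translate([1773, 946, 0]) cube([74, 74, 717]);
translate([567, 486, 619]) cube([1206, 74, 98]);
translate([567, 946, 619]) cube([1206, 74, 98]);
translate([493, 560, 619]) cube([74, 386, 98]);
translate([1773, 560, 619]) cube([74, 386, 98]);


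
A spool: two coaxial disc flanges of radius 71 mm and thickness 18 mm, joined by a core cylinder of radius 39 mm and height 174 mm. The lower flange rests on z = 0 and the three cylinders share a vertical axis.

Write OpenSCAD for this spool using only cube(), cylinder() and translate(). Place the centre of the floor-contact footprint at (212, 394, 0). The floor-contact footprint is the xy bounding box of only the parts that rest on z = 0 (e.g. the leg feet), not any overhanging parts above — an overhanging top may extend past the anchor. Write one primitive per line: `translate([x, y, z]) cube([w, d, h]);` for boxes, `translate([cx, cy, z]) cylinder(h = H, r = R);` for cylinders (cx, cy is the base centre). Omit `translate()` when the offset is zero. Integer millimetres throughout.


translate([212, 394, 0]) cylinder(h = 18, r = 71);
translate([212, 394, 18]) cylinder(h = 174, r = 39);
translate([212, 394, 192]) cylinder(h = 18, r = 71);


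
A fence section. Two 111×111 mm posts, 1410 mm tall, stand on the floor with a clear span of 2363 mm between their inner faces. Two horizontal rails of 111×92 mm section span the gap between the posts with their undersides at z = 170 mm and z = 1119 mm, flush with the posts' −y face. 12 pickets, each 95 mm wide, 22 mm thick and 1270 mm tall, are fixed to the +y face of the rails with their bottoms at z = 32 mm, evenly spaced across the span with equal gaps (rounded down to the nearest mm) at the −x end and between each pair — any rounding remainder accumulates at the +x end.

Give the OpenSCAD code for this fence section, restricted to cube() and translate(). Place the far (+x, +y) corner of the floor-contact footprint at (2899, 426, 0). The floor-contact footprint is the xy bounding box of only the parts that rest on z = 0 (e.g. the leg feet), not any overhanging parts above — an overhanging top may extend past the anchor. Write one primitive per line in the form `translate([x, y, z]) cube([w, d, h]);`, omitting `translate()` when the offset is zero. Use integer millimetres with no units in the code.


translate([314, 315, 0]) cube([111, 111, 1410]);
translate([2788, 315, 0]) cube([111, 111, 1410]);
translate([425, 315, 170]) cube([2363, 111, 92]);
translate([425, 315, 1119]) cube([2363, 111, 92]);
translate([519, 426, 32]) cube([95, 22, 1270]);
translate([708, 426, 32]) cube([95, 22, 1270]);
translate([897, 426, 32]) cube([95, 22, 1270]);
translate([1086, 426, 32]) cube([95, 22, 1270]);
translate([1275, 426, 32]) cube([95, 22, 1270]);
translate([1464, 426, 32]) cube([95, 22, 1270]);
translate([1653, 426, 32]) cube([95, 22, 1270]);
translate([1842, 426, 32]) cube([95, 22, 1270]);
translate([2031, 426, 32]) cube([95, 22, 1270]);
translate([2220, 426, 32]) cube([95, 22, 1270]);
translate([2409, 426, 32]) cube([95, 22, 1270]);
translate([2598, 426, 32]) cube([95, 22, 1270]);


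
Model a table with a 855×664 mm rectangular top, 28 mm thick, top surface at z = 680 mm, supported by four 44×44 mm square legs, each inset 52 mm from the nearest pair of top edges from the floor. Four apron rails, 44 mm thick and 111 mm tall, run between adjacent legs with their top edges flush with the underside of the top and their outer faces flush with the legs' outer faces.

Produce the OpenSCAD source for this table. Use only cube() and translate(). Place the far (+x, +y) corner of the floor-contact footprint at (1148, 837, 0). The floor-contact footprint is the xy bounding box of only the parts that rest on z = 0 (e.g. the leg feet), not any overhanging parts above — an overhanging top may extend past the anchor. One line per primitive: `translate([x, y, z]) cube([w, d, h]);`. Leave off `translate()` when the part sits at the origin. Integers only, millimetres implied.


translate([345, 225, 652]) cube([855, 664, 28]);
translate([397, 277, 0]) cube([44, 44, 652]);
translate([1104, 277, 0]) cube([44, 44, 652]);
translate([397, 793, 0]) cube([44, 44, 652]);
translate([1104, 793, 0]) cube([44, 44, 652]);
translate([441, 277, 541]) cube([663, 44, 111]);
translate([441, 793, 541]) cube([663, 44, 111]);
translate([397, 321, 541]) cube([44, 472, 111]);
translate([1104, 321, 541]) cube([44, 472, 111]);


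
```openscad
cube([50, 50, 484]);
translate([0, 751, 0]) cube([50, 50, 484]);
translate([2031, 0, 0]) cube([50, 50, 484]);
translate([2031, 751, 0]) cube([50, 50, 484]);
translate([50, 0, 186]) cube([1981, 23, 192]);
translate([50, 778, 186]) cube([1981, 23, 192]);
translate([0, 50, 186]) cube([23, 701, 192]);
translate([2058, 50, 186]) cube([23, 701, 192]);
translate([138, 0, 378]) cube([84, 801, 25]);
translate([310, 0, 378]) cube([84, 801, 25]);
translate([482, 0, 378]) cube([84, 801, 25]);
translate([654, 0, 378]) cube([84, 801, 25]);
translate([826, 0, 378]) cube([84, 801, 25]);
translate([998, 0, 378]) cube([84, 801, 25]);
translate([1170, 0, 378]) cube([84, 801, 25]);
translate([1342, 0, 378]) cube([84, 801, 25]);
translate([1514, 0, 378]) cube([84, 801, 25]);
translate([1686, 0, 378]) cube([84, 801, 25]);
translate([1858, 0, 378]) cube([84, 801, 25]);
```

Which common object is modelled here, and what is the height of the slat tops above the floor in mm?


A bed frame. The slat-top height is 403 mm.

Four posts, four rails, and a row of slats — a bed frame. Slats sit on the rails at z = 186 + 192 = 378; with slat thickness 25, the top is 403 mm.


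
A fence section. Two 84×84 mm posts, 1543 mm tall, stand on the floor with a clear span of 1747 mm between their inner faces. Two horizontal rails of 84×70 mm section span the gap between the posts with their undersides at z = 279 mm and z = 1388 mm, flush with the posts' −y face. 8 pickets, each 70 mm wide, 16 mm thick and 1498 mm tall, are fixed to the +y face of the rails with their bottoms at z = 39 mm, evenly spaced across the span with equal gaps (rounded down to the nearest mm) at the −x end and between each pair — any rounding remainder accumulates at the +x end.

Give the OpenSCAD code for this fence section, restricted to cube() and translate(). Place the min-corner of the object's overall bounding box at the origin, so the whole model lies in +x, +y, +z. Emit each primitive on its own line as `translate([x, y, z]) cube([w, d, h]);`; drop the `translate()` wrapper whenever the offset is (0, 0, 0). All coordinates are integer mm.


cube([84, 84, 1543]);
translate([1831, 0, 0]) cube([84, 84, 1543]);
translate([84, 0, 279]) cube([1747, 84, 70]);
translate([84, 0, 1388]) cube([1747, 84, 70]);
translate([215, 84, 39]) cube([70, 16, 1498]);
translate([416, 84, 39]) cube([70, 16, 1498]);
translate([617, 84, 39]) cube([70, 16, 1498]);
translate([818, 84, 39]) cube([70, 16, 1498]);
translate([1019, 84, 39]) cube([70, 16, 1498]);
translate([1220, 84, 39]) cube([70, 16, 1498]);
translate([1421, 84, 39]) cube([70, 16, 1498]);
translate([1622, 84, 39]) cube([70, 16, 1498]);


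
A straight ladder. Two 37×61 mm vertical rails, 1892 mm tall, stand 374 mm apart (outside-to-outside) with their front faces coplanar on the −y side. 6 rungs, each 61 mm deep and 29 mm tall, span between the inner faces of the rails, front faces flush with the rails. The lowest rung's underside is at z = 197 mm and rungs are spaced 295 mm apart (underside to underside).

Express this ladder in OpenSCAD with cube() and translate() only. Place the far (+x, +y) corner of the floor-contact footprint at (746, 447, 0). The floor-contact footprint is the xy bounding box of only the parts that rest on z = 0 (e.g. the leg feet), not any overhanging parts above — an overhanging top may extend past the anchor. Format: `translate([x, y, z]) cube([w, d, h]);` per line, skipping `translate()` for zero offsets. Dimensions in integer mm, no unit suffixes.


// rung span = 374 - 2*37 = 300
// rung[k] z = 197 + k*295
translate([372, 386, 0]) cube([37, 61, 1892]);
translate([709, 386, 0]) cube([37, 61, 1892]);
translate([409, 386, 197]) cube([300, 61, 29]);
translate([409, 386, 492]) cube([300, 61, 29]);
translate([409, 386, 787]) cube([300, 61, 29]);
translate([409, 386, 1082]) cube([300, 61, 29]);
translate([409, 386, 1377]) cube([300, 61, 29]);
translate([409, 386, 1672]) cube([300, 61, 29]);


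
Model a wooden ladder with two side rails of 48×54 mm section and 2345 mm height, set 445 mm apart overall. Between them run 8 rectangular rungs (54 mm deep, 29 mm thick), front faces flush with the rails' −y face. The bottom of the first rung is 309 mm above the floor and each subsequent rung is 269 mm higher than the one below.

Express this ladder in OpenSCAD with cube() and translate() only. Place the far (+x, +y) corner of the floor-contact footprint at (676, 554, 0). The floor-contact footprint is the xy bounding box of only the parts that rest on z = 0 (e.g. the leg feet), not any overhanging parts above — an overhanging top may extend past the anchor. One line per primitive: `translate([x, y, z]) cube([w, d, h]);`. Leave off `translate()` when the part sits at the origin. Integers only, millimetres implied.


translate([231, 500, 0]) cube([48, 54, 2345]);
translate([628, 500, 0]) cube([48, 54, 2345]);
translate([279, 500, 309]) cube([349, 54, 29]);
translate([279, 500, 578]) cube([349, 54, 29]);
translate([279, 500, 847]) cube([349, 54, 29]);
translate([279, 500, 1116]) cube([349, 54, 29]);
translate([279, 500, 1385]) cube([349, 54, 29]);
translate([279, 500, 1654]) cube([349, 54, 29]);
translate([279, 500, 1923]) cube([349, 54, 29]);
translate([279, 500, 2192]) cube([349, 54, 29]);


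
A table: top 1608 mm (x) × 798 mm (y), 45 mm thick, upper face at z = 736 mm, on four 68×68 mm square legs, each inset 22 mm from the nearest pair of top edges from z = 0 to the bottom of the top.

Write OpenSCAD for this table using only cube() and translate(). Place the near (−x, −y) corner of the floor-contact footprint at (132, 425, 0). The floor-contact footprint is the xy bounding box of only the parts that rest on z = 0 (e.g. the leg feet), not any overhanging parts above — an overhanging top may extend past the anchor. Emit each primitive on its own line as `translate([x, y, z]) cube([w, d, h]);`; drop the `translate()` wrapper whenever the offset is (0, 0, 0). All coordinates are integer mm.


translate([110, 403, 691]) cube([1608, 798, 45]);
translate([132, 425, 0]) cube([68, 68, 691]);
translate([1628, 425, 0]) cube([68, 68, 691]);
translate([132, 1111, 0]) cube([68, 68, 691]);
translate([1628, 1111, 0]) cube([68, 68, 691]);


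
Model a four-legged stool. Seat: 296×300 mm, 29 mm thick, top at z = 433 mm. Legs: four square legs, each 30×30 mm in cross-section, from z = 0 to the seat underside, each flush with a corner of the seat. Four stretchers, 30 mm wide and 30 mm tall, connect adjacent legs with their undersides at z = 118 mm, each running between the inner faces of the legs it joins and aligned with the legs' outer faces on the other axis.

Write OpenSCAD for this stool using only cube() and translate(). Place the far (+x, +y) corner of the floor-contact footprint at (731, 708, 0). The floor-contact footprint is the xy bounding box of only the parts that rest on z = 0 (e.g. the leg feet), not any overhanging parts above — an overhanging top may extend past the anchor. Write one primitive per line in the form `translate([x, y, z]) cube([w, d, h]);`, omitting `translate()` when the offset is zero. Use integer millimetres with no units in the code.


translate([435, 408, 404]) cube([296, 300, 29]);
translate([435, 408, 0]) cube([30, 30, 404]);
translate([701, 408, 0]) cube([30, 30, 404]);
translate([435, 678, 0]) cube([30, 30, 404]);
translate([701, 678, 0]) cube([30, 30, 404]);
translate([465, 408, 118]) cube([236, 30, 30]);
translate([465, 678, 118]) cube([236, 30, 30]);
translate([435, 438, 118]) cube([30, 240, 30]);
translate([701, 438, 118]) cube([30, 240, 30]);


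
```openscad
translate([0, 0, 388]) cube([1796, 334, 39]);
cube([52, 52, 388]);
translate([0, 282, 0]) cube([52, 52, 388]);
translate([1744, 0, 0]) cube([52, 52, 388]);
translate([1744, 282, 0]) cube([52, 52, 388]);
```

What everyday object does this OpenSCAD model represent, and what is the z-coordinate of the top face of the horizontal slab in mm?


A bench. The seat-top height is 427 mm.

A long slab on four corner posts — a bench. The slab sits at z = 388 with thickness 39, so the top is 388 + 39 = 427 mm.


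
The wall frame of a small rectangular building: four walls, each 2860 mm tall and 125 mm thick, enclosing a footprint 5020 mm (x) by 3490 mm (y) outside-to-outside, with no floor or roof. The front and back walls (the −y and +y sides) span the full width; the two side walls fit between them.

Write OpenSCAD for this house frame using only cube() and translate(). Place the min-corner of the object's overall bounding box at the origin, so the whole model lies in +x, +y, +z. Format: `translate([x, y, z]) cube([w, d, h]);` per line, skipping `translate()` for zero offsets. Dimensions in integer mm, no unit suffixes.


cube([5020, 125, 2860]);
translate([0, 3365, 0]) cube([5020, 125, 2860]);
translate([0, 125, 0]) cube([125, 3240, 2860]);
translate([4895, 125, 0]) cube([125, 3240, 2860]);


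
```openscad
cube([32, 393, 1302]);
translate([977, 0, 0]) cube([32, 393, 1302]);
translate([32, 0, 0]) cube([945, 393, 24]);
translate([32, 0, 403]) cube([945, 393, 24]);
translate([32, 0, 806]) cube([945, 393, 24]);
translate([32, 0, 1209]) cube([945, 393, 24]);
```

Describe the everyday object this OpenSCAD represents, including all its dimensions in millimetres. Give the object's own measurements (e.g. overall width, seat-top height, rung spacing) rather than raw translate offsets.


An open bookshelf. Two side panels, each 32 mm thick, 393 mm deep and 1302 mm tall, stand 1009 mm apart (outside-to-outside). Between them sit 4 shelves, each 24 mm thick and 393 mm deep, spanning the full gap between the sides. The bottom shelf rests on the floor (its underside at z = 0) and the clear gap between one shelf's top and the next shelf's underside is 379 mm.


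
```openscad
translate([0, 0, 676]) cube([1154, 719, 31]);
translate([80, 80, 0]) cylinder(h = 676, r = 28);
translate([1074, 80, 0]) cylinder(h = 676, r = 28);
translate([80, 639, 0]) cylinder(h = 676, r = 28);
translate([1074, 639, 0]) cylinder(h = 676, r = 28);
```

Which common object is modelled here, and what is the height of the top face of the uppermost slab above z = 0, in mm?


A table. The table height is 707 mm.

A 1154×719×31 slab sits at z = 676 on four Ø56 mm round legs — a table. The top surface is at 676 + 31 = 707 mm.


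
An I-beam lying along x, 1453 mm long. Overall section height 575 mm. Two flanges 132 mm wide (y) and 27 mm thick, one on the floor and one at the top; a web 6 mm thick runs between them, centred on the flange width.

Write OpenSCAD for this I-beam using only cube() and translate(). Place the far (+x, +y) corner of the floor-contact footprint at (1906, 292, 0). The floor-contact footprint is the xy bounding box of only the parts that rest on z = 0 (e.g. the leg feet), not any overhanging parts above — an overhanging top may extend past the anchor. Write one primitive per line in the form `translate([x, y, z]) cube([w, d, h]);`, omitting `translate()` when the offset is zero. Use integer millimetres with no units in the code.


translate([453, 160, 0]) cube([1453, 132, 27]);
translate([453, 223, 27]) cube([1453, 6, 521]);
translate([453, 160, 548]) cube([1453, 132, 27]);


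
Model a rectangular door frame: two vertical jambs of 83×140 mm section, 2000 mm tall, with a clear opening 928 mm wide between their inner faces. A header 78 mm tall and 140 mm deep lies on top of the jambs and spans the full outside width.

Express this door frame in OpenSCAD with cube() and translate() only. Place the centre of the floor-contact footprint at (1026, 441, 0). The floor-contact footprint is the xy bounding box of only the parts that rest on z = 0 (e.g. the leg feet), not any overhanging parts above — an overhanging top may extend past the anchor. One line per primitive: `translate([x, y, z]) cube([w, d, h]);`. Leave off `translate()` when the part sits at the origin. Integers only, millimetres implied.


translate([479, 371, 0]) cube([83, 140, 2000]);
translate([1490, 371, 0]) cube([83, 140, 2000]);
translate([479, 371, 2000]) cube([1094, 140, 78]);


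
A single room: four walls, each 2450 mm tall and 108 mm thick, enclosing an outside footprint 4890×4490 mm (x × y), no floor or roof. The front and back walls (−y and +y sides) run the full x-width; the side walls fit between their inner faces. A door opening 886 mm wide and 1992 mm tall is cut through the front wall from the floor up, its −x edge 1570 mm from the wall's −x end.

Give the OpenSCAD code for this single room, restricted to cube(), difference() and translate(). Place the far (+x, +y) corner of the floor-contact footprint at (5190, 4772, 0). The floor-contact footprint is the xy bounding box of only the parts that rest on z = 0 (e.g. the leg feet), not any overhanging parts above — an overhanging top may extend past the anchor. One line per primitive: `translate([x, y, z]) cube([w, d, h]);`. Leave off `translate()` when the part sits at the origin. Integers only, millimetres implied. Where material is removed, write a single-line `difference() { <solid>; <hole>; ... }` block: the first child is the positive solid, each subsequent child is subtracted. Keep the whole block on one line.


difference() { translate([300, 282, 0]) cube([4890, 108, 2450]); translate([1870, 282, 0]) cube([886, 108, 1992]); }
translate([300, 4664, 0]) cube([4890, 108, 2450]);
translate([300, 390, 0]) cube([108, 4274, 2450]);
translate([5082, 390, 0]) cube([108, 4274, 2450]);


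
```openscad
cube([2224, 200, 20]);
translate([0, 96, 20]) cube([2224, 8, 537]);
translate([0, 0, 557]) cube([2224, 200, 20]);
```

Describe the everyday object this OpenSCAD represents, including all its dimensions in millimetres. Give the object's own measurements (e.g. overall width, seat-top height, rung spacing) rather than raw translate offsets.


An I-beam lying along x, 2224 mm long. Overall section height 577 mm. Two flanges 200 mm wide (y) and 20 mm thick, one on the floor and one at the top; a web 8 mm thick runs between them, centred on the flange width.


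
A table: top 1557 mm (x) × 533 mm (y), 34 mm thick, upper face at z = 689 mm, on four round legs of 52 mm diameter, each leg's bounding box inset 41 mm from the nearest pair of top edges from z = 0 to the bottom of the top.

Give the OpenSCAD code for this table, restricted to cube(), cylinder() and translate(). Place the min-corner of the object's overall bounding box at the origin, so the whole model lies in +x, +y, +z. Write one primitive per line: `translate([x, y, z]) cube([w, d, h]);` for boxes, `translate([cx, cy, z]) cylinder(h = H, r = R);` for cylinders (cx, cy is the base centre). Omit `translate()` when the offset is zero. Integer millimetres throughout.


translate([0, 0, 655]) cube([1557, 533, 34]);
translate([67, 67, 0]) cylinder(h = 655, r = 26);
translate([1490, 67, 0]) cylinder(h = 655, r = 26);
translate([67, 466, 0]) cylinder(h = 655, r = 26);
translate([1490, 466, 0]) cylinder(h = 655, r = 26);


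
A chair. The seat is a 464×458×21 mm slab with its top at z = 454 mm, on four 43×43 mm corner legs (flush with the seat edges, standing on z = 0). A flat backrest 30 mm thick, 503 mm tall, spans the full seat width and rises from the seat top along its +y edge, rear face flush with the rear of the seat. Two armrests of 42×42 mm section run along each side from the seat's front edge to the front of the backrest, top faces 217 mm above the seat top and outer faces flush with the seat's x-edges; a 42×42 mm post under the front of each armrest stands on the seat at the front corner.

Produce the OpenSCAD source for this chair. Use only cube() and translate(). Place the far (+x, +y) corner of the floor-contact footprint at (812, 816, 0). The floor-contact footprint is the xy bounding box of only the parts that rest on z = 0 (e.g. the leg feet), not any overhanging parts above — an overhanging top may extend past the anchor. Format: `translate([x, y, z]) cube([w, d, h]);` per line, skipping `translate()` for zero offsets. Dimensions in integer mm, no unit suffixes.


translate([348, 358, 433]) cube([464, 458, 21]);
translate([348, 358, 0]) cube([43, 43, 433]);
translate([769, 358, 0]) cube([43, 43, 433]);
translate([348, 773, 0]) cube([43, 43, 433]);
translate([769, 773, 0]) cube([43, 43, 433]);
translate([348, 786, 454]) cube([464, 30, 503]);
translate([348, 358, 629]) cube([42, 428, 42]);
translate([770, 358, 629]) cube([42, 428, 42]);
translate([348, 358, 454]) cube([42, 42, 175]);
translate([770, 358, 454]) cube([42, 42, 175]);


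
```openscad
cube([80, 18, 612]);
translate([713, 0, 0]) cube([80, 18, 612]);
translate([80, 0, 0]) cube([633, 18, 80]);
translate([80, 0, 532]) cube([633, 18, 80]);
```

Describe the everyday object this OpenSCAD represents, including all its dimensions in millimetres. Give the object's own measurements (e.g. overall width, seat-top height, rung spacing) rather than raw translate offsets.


A rectangular picture frame lying in the x–z plane (depth along y). The opening is 633 mm wide (x) by 452 mm tall (z), surrounded by a border 80 mm wide on all four sides. The frame is 18 mm deep and is made of two full-height vertical stiles with two horizontal rails fitted between them.


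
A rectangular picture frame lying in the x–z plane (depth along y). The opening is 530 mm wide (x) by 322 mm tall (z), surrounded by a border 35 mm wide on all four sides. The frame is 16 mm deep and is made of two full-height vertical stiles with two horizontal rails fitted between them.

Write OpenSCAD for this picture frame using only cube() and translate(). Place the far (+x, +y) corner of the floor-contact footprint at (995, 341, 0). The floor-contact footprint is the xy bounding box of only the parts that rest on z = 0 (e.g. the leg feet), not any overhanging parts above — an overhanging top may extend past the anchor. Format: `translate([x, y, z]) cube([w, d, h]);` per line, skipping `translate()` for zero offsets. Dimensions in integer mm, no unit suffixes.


translate([395, 325, 0]) cube([35, 16, 392]);
translate([960, 325, 0]) cube([35, 16, 392]);
translate([430, 325, 0]) cube([530, 16, 35]);
translate([430, 325, 357]) cube([530, 16, 35]);


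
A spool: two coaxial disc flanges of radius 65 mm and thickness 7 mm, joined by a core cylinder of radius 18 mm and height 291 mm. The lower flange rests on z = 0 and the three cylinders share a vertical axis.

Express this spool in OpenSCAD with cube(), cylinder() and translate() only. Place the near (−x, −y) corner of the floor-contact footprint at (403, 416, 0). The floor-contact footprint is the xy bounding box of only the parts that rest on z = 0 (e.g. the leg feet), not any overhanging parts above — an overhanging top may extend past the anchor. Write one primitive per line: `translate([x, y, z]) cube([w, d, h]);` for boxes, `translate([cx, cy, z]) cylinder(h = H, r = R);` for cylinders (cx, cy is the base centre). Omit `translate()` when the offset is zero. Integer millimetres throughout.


translate([468, 481, 0]) cylinder(h = 7, r = 65);
translate([468, 481, 7]) cylinder(h = 291, r = 18);
translate([468, 481, 298]) cylinder(h = 7, r = 65);


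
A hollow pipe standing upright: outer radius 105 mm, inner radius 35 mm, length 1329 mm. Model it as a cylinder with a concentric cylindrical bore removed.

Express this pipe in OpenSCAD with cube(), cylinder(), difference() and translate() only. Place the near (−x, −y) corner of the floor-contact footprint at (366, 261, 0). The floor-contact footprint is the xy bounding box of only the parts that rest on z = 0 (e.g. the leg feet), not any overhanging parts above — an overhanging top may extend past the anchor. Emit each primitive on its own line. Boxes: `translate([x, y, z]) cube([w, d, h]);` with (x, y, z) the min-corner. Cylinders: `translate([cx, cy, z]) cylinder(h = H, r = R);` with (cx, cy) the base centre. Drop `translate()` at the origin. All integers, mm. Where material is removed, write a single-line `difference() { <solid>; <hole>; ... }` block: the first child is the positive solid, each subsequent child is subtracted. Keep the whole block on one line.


difference() { translate([471, 366, 0]) cylinder(h = 1329, r = 105); translate([471, 366, 0]) cylinder(h = 1329, r = 35); }


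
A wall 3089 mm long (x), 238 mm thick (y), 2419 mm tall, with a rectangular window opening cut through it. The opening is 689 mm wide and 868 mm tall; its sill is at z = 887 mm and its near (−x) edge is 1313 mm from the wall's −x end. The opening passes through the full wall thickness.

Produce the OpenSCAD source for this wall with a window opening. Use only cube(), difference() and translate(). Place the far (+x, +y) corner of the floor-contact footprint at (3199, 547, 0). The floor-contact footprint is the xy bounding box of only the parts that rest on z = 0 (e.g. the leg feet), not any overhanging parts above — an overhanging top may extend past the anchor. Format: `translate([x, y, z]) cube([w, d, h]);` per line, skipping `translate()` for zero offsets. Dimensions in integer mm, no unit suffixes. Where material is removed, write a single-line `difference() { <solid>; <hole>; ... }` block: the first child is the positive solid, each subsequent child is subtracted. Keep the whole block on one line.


difference() { translate([110, 309, 0]) cube([3089, 238, 2419]); translate([1423, 309, 887]) cube([689, 238, 868]); }


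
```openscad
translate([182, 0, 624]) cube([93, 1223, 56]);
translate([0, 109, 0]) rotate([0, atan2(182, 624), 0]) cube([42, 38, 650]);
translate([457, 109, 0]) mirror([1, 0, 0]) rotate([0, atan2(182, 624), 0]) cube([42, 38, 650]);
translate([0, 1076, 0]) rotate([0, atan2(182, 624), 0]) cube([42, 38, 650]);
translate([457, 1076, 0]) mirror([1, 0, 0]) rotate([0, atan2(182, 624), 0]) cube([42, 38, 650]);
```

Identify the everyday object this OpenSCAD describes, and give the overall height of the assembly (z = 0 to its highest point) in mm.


A sawhorse. The overall height is 680 mm.

A beam across two mirrored pairs of raked legs — a sawhorse. The beam's underside is at z = 624 (matching the legs' vertical rise in atan2(182, 624)) and the beam is 56 mm tall, so its top is at 624 + 56 = 680 mm. The raked legs top out at the beam's underside, so that is the highest point.


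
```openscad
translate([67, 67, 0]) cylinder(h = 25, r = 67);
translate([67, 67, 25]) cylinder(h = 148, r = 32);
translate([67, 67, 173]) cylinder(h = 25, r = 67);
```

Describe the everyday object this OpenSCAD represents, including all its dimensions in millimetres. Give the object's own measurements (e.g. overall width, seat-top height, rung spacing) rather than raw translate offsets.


A spool: two coaxial disc flanges of radius 67 mm and thickness 25 mm, joined by a core cylinder of radius 32 mm and height 148 mm. The lower flange rests on z = 0 and the three cylinders share a vertical axis.


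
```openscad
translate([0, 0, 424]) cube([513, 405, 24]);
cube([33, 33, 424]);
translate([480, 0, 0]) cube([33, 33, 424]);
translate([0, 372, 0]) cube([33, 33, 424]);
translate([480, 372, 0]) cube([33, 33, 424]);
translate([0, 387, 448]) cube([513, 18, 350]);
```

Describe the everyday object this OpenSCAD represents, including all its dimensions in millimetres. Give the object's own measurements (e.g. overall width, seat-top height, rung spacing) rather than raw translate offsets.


A chair. The seat is a 513×405×24 mm slab with its top at z = 448 mm, on four 33×33 mm corner legs (flush with the seat edges, standing on z = 0). A flat backrest 18 mm thick, 350 mm tall, spans the full seat width and rises from the seat top along its +y edge, rear face flush with the rear of the seat.


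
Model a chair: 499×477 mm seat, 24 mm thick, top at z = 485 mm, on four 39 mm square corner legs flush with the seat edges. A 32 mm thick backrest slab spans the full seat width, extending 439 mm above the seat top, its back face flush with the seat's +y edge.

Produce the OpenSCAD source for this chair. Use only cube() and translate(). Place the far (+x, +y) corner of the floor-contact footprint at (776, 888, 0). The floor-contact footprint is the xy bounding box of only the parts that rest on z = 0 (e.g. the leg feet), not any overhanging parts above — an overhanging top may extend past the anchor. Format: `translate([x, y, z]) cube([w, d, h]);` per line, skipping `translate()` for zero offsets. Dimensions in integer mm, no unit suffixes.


// leg_h = 485 - 24 = 461
translate([277, 411, 461]) cube([499, 477, 24]);
translate([277, 411, 0]) cube([39, 39, 461]);
translate([737, 411, 0]) cube([39, 39, 461]);
translate([277, 849, 0]) cube([39, 39, 461]);
translate([737, 849, 0]) cube([39, 39, 461]);
translate([277, 856, 485]) cube([499, 32, 439]);
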